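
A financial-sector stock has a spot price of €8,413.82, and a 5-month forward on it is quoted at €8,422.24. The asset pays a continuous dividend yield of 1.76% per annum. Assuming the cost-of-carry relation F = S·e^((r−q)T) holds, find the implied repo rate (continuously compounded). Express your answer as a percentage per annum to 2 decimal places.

2.00%

From F = S·e^((r−q)T): (r − q) = ln(F/S)/T
ln(8422.24/8413.82) = ln(1.001001) = 0.001000
(r − q) = 0.001000 / (5/12) = 0.002400
r = ln(F/S)/T + q = 0.002400 + 0.0176 = 0.020000
r = 2.00%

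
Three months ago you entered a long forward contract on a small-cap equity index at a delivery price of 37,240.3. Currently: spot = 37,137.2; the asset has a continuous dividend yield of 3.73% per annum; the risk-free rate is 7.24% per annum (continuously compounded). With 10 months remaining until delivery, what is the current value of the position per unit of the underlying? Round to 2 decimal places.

940.70

Current fair forward for the remaining 10 months: F = S·e^((r − q)·T), (r − q) = 0.0724 − 0.0373 = 0.0351
F = 37137.2 · e^(0.0351 × 10/12) = 37137.2 × 1.02968198 = 38239.5056
Value of long forward = (F − K)·e^(−rT) = (38239.5056 − 37240.3) · e^(−0.0724·10/12)
= 999.2056 × 0.94145066 = 940.70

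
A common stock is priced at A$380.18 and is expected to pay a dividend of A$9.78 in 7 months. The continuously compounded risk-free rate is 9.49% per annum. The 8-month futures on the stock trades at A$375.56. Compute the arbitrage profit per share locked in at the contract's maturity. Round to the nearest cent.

A$19.59 per share

PV(dividends) I = 9.78·e^(−0.0949·7/12) = 9.2533
Fair futures F* = (S − I)·e^(rT) = (380.18 − 9.2533)·e^0.063267 = 370.9267 × 1.065311 = 395.1523
Market A$375.56 < fair 395.1523: forward underpriced → reverse cash-and-carry (short the stock, invest proceeds at r, pay the dividends, go long the forward).
Profit at T = |F_mkt − F*| = |375.56 − 395.1523| = A$19.59 per share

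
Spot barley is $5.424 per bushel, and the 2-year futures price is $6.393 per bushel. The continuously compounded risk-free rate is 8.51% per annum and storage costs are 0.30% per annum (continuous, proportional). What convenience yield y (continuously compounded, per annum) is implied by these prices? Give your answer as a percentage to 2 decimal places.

0.59%

F = S·e^((r+u−y)T) ⇒ (r+u−y) = ln(F/S)/T
ln(6.393/5.424) = 0.164370; /T ⇒ 0.082185
y = r + u − ln(F/S)/T = 0.0851 + 0.0030 − 0.082185 = 0.005915
y = 0.59%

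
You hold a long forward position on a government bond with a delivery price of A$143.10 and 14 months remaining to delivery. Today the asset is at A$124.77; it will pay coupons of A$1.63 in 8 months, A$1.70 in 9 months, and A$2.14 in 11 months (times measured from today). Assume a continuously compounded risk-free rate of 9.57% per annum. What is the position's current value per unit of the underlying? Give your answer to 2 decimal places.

PV(remaining coupons) I = 1.63·e^(−0.0957·8/12) + 1.70·e^(−0.0957·9/12) + 2.14·e^(−0.0957·11/12) = 5.0718
Current forward F = (S − I)·e^(rT) = (124.77 − 5.0718)·e^(0.0957·14/12) = 119.6982 × 1.118121 = 133.8371
Value (long) = (F − K)·e^(−rT) = (133.8371 − 143.10) × 0.894357 = -8.2843
Value = -A$8.28

-A$8.28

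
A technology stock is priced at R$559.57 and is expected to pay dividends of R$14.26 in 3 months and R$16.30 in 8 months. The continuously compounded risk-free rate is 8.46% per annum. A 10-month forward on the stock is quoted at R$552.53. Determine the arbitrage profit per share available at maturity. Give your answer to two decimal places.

R$16.40 per share

PV(dividends) I = 14.26·e^(−0.0846·3/12) + 16.30·e^(−0.0846·8/12) = 29.3677
Fair forward F* = (S − I)·e^(rT) = (559.57 − 29.3677)·e^0.070500 = 530.2023 × 1.073045 = 568.9309
Market R$552.53 < fair 568.9309: forward underpriced → reverse cash-and-carry (short the stock, invest proceeds at r, pay the dividends, go long the forward).
Profit at T = |F_mkt − F*| = |552.53 − 568.9309| = R$16.40 per share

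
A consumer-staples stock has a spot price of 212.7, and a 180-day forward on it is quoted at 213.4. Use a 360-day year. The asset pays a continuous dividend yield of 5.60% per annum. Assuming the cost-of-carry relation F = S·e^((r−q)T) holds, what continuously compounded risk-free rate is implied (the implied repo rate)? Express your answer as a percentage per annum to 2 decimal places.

6.26%

From F = S·e^((r−q)T): (r − q) = ln(F/S)/T
ln(213.4/212.7) = ln(1.003291) = 0.003286
(r − q) = 0.003286 / (180/360) = 0.006572
r = ln(F/S)/T + q = 0.006572 + 0.0560 = 0.062572
r = 6.26%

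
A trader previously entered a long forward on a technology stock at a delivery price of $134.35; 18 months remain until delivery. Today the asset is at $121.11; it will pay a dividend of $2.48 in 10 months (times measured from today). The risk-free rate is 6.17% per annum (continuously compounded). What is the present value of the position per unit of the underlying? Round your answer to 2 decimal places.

-$3.72

PV(remaining dividends) I = 2.48·e^(−0.0617·10/12) = 2.3557
Current forward F = (S − I)·e^(rT) = (121.11 − 2.3557)·e^(0.0617·18/12) = 118.7543 × 1.096968 = 130.2697
Value (long) = (F − K)·e^(−rT) = (130.2697 − 134.35) × 0.911604 = -3.7196
Value = -$3.72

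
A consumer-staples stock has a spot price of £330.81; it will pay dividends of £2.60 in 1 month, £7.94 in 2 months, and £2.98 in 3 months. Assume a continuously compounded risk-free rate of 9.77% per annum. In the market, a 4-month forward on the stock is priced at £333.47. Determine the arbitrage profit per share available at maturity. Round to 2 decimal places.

PV(dividends) I = 2.60·e^(−0.0977·1/12) + 7.94·e^(−0.0977·2/12) + 2.98·e^(−0.0977·3/12) = 13.2988
Fair forward F* = (S − I)·e^(rT) = (330.81 − 13.2988)·e^0.032567 = 317.5112 × 1.033103 = 328.0218
Market £333.47 > fair 328.0218: forward overpriced → cash-and-carry (borrow at r, buy the stock and collect the dividends, short the forward).
Profit at T = |F_mkt − F*| = |333.47 − 328.0218| = £5.45 per share

£5.45 per share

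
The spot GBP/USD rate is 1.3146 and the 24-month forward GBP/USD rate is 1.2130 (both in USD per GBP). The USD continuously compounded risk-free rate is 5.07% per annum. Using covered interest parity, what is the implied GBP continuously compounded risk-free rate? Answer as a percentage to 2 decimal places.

9.09%

F = S·e^((r_USD − r_GBP)T) ⇒ r_GBP = r_USD − ln(F/S)/T
ln(1.2130/1.3146) = -0.080436; /(24/12) = -0.040218
r_GBP = 0.0507 + 0.040218 = 0.090918
r_GBP = 9.09%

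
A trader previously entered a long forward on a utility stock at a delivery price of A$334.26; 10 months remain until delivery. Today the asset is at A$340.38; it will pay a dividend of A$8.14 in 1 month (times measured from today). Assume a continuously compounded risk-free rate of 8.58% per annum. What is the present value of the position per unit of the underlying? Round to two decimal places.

PV(remaining dividends) I = 8.14·e^(−0.0858·1/12) = 8.0820
Current forward F = (S − I)·e^(rT) = (340.38 − 8.0820)·e^(0.0858·10/12) = 332.2980 × 1.074118 = 356.9273
Value (long) = (F − K)·e^(−rT) = (356.9273 − 334.26) × 0.930996 = 21.1032
Value = A$21.10

A$21.10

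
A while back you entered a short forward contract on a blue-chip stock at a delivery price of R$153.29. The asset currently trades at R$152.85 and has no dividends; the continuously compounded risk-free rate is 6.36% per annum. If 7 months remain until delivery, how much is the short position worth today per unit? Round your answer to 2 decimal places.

-R$5.14

Current fair forward for the remaining 7 months: F = S·e^(r·T), r = 0.0636
F = 152.85 · e^(0.0636 × 7/12) = 152.85 × 1.037797 = 158.6273
Value of long forward = (F − K)·e^(−rT) = (158.6273 − 153.29) · e^(−0.0636·7/12)
= 5.3373 × 0.963580 = 5.14
Short position value = −(long value) = -R$5.14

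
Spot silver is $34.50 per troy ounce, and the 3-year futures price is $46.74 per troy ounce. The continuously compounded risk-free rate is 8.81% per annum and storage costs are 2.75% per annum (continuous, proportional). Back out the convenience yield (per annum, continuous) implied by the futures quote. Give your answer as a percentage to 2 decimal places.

1.44%

F = S·e^((r+u−y)T) ⇒ (r+u−y) = ln(F/S)/T
ln(46.74/34.50) = 0.303641; /T ⇒ 0.101214
y = r + u − ln(F/S)/T = 0.0881 + 0.0275 − 0.101214 = 0.014386
y = 1.44%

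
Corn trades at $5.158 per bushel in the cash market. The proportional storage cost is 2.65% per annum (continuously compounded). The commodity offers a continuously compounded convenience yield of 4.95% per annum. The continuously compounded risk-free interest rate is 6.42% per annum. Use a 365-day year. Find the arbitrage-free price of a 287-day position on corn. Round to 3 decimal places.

Net carry = r + u − y = 0.0642 + 0.0265 − 0.0495 = 0.0412
F = S·e^((r+u−y)T) = 5.158 · e^(0.0412 × 287/365) = 5.158 · e^0.032396
= 5.158 × 1.032926 = $5.328 per bushel

$5.328 per bushel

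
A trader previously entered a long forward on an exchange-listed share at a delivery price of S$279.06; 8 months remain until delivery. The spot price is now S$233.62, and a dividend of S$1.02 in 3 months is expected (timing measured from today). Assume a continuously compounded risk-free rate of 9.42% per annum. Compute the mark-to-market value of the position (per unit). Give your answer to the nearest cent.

PV(remaining dividends) I = 1.02·e^(−0.0942·3/12) = 0.9963
Current forward F = (S − I)·e^(rT) = (233.62 − 0.9963)·e^(0.0942·8/12) = 232.6237 × 1.064814 = 247.7010
Value (long) = (F − K)·e^(−rT) = (247.7010 − 279.06) × 0.939131 = -29.4502
Value = -S$29.45

-S$29.45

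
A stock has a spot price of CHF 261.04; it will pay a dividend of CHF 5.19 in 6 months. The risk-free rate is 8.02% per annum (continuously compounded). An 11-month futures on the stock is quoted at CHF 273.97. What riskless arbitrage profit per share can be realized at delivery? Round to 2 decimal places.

CHF 1.62 per share

PV(dividends) I = 5.19·e^(−0.0802·6/12) = 4.9860
Fair futures F* = (S − I)·e^(rT) = (261.04 − 4.9860)·e^0.073517 = 256.0540 × 1.076287 = 275.5876
Market CHF 273.97 < fair 275.5876: forward underpriced → reverse cash-and-carry (short the stock, invest proceeds at r, pay the dividends, go long the forward).
Profit at T = |F_mkt − F*| = |273.97 − 275.5876| = CHF 1.62 per share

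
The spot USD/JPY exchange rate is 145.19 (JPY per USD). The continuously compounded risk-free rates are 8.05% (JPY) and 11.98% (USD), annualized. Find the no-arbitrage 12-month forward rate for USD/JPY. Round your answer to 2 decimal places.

139.59

F = S·e^((r_JPY − r_USD)T) = 145.19 · e^((0.0805 − 0.1198) × 12/12)
= 145.19 · e^-0.039300 = 145.19 × 0.961462
F = 139.59 JPY per USD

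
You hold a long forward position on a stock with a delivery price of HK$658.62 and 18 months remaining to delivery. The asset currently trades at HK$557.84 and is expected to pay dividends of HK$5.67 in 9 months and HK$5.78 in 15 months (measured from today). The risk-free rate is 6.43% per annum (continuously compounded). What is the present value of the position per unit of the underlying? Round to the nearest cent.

PV(remaining dividends) I = 5.67·e^(−0.0643·9/12) + 5.78·e^(−0.0643·15/12) = 10.7367
Current forward F = (S − I)·e^(rT) = (557.84 − 10.7367)·e^(0.0643·18/12) = 547.1033 × 1.101255 = 602.5002
Value (long) = (F − K)·e^(−rT) = (602.5002 − 658.62) × 0.908055 = -50.9599
Value = -HK$50.96

-HK$50.96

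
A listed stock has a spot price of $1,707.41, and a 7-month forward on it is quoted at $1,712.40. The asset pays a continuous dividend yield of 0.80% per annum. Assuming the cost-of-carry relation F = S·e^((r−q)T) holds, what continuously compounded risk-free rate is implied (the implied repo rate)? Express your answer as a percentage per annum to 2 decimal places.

From F = S·e^((r−q)T): (r − q) = ln(F/S)/T
ln(1712.40/1707.41) = ln(1.002923) = 0.002919
(r − q) = 0.002919 / (7/12) = 0.005004
r = ln(F/S)/T + q = 0.005004 + 0.0080 = 0.013004
r = 1.30%

1.30%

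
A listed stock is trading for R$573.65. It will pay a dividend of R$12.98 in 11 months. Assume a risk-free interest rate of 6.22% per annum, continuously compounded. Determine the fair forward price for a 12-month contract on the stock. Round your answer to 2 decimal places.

PV(dividends) I = 12.98·e^(−0.0622·11/12)
I = 12.2606
F = (S − I)·e^(rT) = (573.65 − 12.2606) · e^(0.0622·12/12)
= 561.3894 · e^0.062200 = 561.3894 × 1.064175 = R$597.42

R$597.42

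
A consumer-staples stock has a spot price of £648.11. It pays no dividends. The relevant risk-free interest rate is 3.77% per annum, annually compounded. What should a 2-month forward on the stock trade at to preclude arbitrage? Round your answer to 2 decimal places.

£652.12

F = S · (1+r)^T
= 648.11 × 1.006187
F = £652.12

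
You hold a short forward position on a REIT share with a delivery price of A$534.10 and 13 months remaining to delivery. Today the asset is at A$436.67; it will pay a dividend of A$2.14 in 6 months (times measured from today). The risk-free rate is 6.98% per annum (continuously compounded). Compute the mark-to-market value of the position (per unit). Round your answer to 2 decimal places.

PV(remaining dividends) I = 2.14·e^(−0.0698·6/12) = 2.0666
Current forward F = (S − I)·e^(rT) = (436.67 − 2.0666)·e^(0.0698·13/12) = 434.6034 × 1.078549 = 468.7411
Value (long) = (F − K)·e^(−rT) = (468.7411 − 534.10) × 0.927172 = -60.5989
Short position value = −(long value) = A$60.60

A$60.60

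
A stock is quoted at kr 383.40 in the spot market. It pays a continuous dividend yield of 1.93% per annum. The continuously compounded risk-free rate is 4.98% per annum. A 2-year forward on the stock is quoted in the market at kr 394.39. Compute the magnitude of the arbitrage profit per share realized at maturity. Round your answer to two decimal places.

kr 13.13 per share

Fair forward: F* = S·e^(carry·T), with carry = (r − q) = 0.0498 − 0.0193 = 0.0305
F* = 383.40 · e^(0.0305 × 2) = 383.40 · e^0.061000 = 383.40 × 1.062899 = kr 407.5155
Market kr 394.39 < fair kr 407.5155: forward underpriced → reverse cash-and-carry (short spot, go long the forward).
At maturity, profit = |F_mkt − F*| = |394.39 − 407.5155| = kr 13.13 per share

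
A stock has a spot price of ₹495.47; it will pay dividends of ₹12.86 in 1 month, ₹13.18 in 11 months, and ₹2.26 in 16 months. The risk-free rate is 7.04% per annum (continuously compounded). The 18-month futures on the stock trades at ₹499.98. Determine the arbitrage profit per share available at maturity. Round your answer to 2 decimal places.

PV(dividends) I = 12.86·e^(−0.0704·1/12) + 13.18·e^(−0.0704·11/12) + 2.26·e^(−0.0704·16/12) = 27.1986
Fair futures F* = (S − I)·e^(rT) = (495.47 − 27.1986)·e^0.105600 = 468.2714 × 1.111377 = 520.4261
Market ₹499.98 < fair 520.4261: forward underpriced → reverse cash-and-carry (short the stock, invest proceeds at r, pay the dividends, go long the forward).
Profit at T = |F_mkt − F*| = |499.98 − 520.4261| = ₹20.45 per share

₹20.45 per share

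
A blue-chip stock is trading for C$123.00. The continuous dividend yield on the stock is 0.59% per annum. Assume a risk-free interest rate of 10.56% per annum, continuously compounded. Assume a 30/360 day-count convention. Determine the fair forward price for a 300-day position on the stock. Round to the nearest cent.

F = S·e^((r − q)T) = 123.00 · e^((0.1056 − 0.0059) × 300/360)
= 123.00 · e^0.083083 = 123.00 × 1.086632
F = C$133.66

C$133.66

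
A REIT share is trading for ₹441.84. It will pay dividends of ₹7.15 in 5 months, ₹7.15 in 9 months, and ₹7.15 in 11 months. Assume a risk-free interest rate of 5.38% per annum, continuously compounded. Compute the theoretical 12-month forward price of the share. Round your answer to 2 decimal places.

PV(dividends) I = 7.15·e^(−0.0538·5/12) + 7.15·e^(−0.0538·9/12) + 7.15·e^(−0.0538·11/12)
I = 6.9915 + 6.8672 + 6.8059 = 20.6646
F = (S − I)·e^(rT) = (441.84 − 20.6646) · e^(0.0538·12/12)
= 421.1754 · e^0.053800 = 421.1754 × 1.055274 = ₹444.46

₹444.46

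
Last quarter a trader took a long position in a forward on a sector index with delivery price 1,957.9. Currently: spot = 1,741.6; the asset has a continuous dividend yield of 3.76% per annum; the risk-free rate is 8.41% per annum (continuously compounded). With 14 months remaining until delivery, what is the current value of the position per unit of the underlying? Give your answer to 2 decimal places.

-108.07

Current fair forward for the remaining 14 months: F = S·e^((r − q)·T), (r − q) = 0.0841 − 0.0376 = 0.0465
F = 1741.6 · e^(0.0465 × 14/12) = 1741.6 × 1.05574851 = 1838.6916
Value of long forward = (F − K)·e^(−rT) = (1838.6916 − 1957.9) · e^(−0.0841·14/12)
= -119.2084 × 0.90654313 = -108.07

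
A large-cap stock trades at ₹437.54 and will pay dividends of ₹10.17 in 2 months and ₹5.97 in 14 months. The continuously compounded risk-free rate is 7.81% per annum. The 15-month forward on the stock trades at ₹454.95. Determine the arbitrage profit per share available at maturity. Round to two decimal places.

₹10.38 per share

PV(dividends) I = 10.17·e^(−0.0781·2/12) + 5.97·e^(−0.0781·14/12) = 15.4886
Fair forward F* = (S − I)·e^(rT) = (437.54 − 15.4886)·e^0.097625 = 422.0514 × 1.102549 = 465.3323
Market ₹454.95 < fair 465.3323: forward underpriced → reverse cash-and-carry (short the stock, invest proceeds at r, pay the dividends, go long the forward).
Profit at T = |F_mkt − F*| = |454.95 − 465.3323| = ₹10.38 per share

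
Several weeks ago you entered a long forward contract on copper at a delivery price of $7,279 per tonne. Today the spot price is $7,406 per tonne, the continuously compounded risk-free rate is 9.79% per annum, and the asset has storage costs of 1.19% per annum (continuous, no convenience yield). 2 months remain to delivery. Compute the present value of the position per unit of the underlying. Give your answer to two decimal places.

Current fair forward for the remaining 2 months: F = S·e^((r + u)·T), (r + u) = 0.0979 + 0.0119 = 0.1098
F = 7406 · e^(0.1098 × 2/12) = 7406 × 1.01846847 = 7542.7775
Value of long forward = (F − K)·e^(−rT) = (7542.7775 − 7279) · e^(−0.0979·2/12)
= 263.7775 × 0.98381573 = 259.51

$259.51 per tonne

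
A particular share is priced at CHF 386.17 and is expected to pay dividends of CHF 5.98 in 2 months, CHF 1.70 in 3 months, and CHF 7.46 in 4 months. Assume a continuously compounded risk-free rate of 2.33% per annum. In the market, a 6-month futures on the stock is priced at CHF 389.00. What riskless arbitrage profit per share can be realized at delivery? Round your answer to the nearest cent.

PV(dividends) I = 5.98·e^(−0.0233·2/12) + 1.70·e^(−0.0233·3/12) + 7.46·e^(−0.0233·4/12) = 15.0492
Fair futures F* = (S − I)·e^(rT) = (386.17 − 15.0492)·e^0.011650 = 371.1208 × 1.011718 = 375.4696
Market CHF 389.00 > fair 375.4696: forward overpriced → cash-and-carry (borrow at r, buy the stock and collect the dividends, short the forward).
Profit at T = |F_mkt − F*| = |389.00 − 375.4696| = CHF 13.53 per share

CHF 13.53 per share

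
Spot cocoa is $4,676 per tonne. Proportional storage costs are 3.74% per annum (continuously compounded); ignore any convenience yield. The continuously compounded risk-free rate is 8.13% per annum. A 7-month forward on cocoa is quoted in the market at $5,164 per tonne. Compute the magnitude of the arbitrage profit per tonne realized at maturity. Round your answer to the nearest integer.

Fair forward: F* = S·e^(carry·T), with carry = (r + u) = 0.0813 + 0.0374 = 0.1187
F* = 4676 · e^(0.1187 × 7/12) = 4676 · e^0.069242 = 4676 × 1.071696 = $5011.2505
Market $5164 > fair $5011.2505: forward overpriced → cash-and-carry (buy spot, short the forward).
At maturity, profit = |F_mkt − F*| = |5164 − 5011.2505| = $153 per tonne

$153 per tonne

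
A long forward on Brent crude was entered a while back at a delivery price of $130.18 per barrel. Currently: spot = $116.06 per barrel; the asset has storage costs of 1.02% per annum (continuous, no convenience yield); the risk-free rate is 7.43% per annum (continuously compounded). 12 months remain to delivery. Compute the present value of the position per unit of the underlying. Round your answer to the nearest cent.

Current fair forward for the remaining 12 months: F = S·e^((r + u)·T), (r + u) = 0.0743 + 0.0102 = 0.0845
F = 116.06 · e^(0.0845 × 12/12) = 116.06 × 1.088173 = 126.2934
Value of long forward = (F − K)·e^(−rT) = (126.2934 − 130.18) · e^(−0.0743·12/12)
= -3.8866 × 0.928393 = -3.61

-$3.61 per barrel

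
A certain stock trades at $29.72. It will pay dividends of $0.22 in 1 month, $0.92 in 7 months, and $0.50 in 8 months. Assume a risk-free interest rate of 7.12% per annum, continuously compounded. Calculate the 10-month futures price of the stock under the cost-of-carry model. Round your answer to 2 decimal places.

PV(dividends) I = 0.22·e^(−0.0712·1/12) + 0.92·e^(−0.0712·7/12) + 0.50·e^(−0.0712·8/12)
I = 0.2187 + 0.8826 + 0.4768 = 1.5781
F = (S − I)·e^(rT) = (29.72 − 1.5781) · e^(0.0712·10/12)
= 28.1419 · e^0.059333 = 28.1419 × 1.061129 = $29.86

$29.86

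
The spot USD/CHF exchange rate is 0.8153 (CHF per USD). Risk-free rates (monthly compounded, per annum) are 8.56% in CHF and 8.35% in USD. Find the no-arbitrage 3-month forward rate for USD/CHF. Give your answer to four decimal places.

0.8157

By covered interest parity, F = S · (1+r_CHF/12)^(12T) / (1+r_USD/12)^(12T)
= 0.8153 × 1.021553 / 1.021021 = 0.8153 × 1.000521
F = 0.8157 CHF per USD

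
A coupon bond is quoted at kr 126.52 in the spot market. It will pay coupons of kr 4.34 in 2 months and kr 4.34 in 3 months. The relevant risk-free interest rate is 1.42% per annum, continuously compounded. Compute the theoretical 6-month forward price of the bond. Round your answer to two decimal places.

PV(coupons) I = 4.34·e^(−0.0142·2/12) + 4.34·e^(−0.0142·3/12)
I = 4.3297 + 4.3246 = 8.6543
F = (S − I)·e^(rT) = (126.52 − 8.6543) · e^(0.0142·6/12)
= 117.8657 · e^0.007100 = 117.8657 × 1.007125 = kr 118.71

kr 118.71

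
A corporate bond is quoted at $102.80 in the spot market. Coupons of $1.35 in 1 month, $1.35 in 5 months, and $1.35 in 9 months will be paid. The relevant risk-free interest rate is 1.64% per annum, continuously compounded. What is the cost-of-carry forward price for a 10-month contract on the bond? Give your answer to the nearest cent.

$100.14

PV(coupons) I = 1.35·e^(−0.0164·1/12) + 1.35·e^(−0.0164·5/12) + 1.35·e^(−0.0164·9/12)
I = 1.3482 + 1.3408 + 1.3335 = 4.0225
F = (S − I)·e^(rT) = (102.80 − 4.0225) · e^(0.0164·10/12)
= 98.7775 · e^0.013667 = 98.7775 × 1.013761 = $100.14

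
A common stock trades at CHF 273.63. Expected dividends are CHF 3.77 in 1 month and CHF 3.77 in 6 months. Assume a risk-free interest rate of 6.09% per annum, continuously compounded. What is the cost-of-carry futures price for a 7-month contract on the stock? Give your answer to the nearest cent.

PV(dividends) I = 3.77·e^(−0.0609·1/12) + 3.77·e^(−0.0609·6/12)
I = 3.7509 + 3.6569 = 7.4078
F = (S − I)·e^(rT) = (273.63 − 7.4078) · e^(0.0609·7/12)
= 266.2222 · e^0.035525 = 266.2222 × 1.036164 = CHF 275.85

CHF 275.85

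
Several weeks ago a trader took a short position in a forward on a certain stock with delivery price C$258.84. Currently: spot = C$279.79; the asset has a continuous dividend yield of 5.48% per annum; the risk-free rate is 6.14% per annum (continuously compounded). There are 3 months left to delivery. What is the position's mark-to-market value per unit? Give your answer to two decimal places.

-C$21.09

Current fair forward for the remaining 3 months: F = S·e^((r − q)·T), (r − q) = 0.0614 − 0.0548 = 0.0066
F = 279.79 · e^(0.0066 × 3/12) = 279.79 × 1.001651 = 280.2519
Value of long forward = (F − K)·e^(−rT) = (280.2519 − 258.84) · e^(−0.0614·3/12)
= 21.4119 × 0.984767 = 21.09
Short position value = −(long value) = -C$21.09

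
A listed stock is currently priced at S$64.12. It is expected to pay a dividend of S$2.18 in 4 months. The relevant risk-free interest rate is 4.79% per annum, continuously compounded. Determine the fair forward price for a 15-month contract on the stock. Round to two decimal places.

PV(dividends) I = 2.18·e^(−0.0479·4/12)
I = 2.1455
F = (S − I)·e^(rT) = (64.12 − 2.1455) · e^(0.0479·15/12)
= 61.9745 · e^0.059875 = 61.9745 × 1.061704 = S$65.80

S$65.80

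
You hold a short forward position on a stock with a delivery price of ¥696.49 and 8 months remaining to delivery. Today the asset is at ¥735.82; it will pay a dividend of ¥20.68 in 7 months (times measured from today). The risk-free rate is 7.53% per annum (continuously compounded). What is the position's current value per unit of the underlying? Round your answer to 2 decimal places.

PV(remaining dividends) I = 20.68·e^(−0.0753·7/12) = 19.7913
Current forward F = (S − I)·e^(rT) = (735.82 − 19.7913)·e^(0.0753·8/12) = 716.0287 × 1.051481 = 752.8906
Value (long) = (F − K)·e^(−rT) = (752.8906 − 696.49) × 0.951039 = 53.6392
Short position value = −(long value) = -¥53.64

-¥53.64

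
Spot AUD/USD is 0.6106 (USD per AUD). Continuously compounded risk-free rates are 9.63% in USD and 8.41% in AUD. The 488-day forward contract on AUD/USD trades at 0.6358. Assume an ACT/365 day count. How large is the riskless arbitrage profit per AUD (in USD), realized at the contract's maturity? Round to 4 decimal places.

0.0152 per AUD (in USD)

Fair forward: F* = S·e^(carry·T), with carry = (r_USD − r_AUD) = 0.0963 − 0.0841 = 0.0122
F* = 0.6106 · e^(0.0122 × 488/365) = 0.6106 · e^0.016311 = 0.6106 × 1.016445 = 0.6206
Market 0.6358 > fair 0.6206: forward overpriced → cash-and-carry (buy spot, short the forward).
At maturity, profit = |F_mkt − F*| = |0.6358 − 0.6206| = 0.0152 per AUD (in USD)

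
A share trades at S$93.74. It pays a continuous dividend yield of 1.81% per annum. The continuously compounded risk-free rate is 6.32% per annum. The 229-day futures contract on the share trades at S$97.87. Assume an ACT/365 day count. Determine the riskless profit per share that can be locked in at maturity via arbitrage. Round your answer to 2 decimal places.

S$1.44 per share

Fair futures: F* = S·e^(carry·T), with carry = (r − q) = 0.0632 − 0.0181 = 0.0451
F* = 93.74 · e^(0.0451 × 229/365) = 93.74 · e^0.028296 = 93.74 × 1.028700 = S$96.4303
Market S$97.87 > fair S$96.4303: forward overpriced → cash-and-carry (buy spot, short the forward).
At maturity, profit = |F_mkt − F*| = |97.87 − 96.4303| = S$1.44 per share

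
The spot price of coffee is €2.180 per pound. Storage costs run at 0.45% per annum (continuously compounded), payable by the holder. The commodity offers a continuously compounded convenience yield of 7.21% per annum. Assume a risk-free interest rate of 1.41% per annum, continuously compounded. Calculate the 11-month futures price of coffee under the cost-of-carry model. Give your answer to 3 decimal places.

€2.076 per pound

Net carry = r + u − y = 0.0141 + 0.0045 − 0.0721 = -0.0535
F = S·e^((r+u−y)T) = 2.180 · e^(-0.0535 × 11/12) = 2.180 · e^-0.049042
= 2.180 × 0.952141 = €2.076 per pound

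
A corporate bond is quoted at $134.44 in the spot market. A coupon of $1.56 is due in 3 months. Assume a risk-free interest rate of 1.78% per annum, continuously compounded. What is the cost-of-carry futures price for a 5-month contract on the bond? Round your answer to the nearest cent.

$133.88

PV(coupons) I = 1.56·e^(−0.0178·3/12)
I = 1.5531
F = (S − I)·e^(rT) = (134.44 − 1.5531) · e^(0.0178·5/12)
= 132.8869 · e^0.007417 = 132.8869 × 1.007445 = $133.88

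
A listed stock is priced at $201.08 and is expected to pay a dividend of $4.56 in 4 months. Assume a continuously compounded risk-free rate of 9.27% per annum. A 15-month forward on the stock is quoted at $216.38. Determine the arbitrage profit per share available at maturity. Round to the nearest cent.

PV(dividends) I = 4.56·e^(−0.0927·4/12) = 4.4213
Fair forward F* = (S − I)·e^(rT) = (201.08 − 4.4213)·e^0.115875 = 196.6587 × 1.122856 = 220.8194
Market $216.38 < fair 220.8194: forward underpriced → reverse cash-and-carry (short the stock, invest proceeds at r, pay the dividends, go long the forward).
Profit at T = |F_mkt − F*| = |216.38 − 220.8194| = $4.44 per share

$4.44 per share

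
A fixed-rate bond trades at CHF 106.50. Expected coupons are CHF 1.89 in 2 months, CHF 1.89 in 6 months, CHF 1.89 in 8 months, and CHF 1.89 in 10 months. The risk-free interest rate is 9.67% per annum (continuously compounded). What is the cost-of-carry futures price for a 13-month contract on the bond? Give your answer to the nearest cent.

CHF 110.29

PV(coupons) I = 1.89·e^(−0.0967·2/12) + 1.89·e^(−0.0967·6/12) + 1.89·e^(−0.0967·8/12) + 1.89·e^(−0.0967·10/12)
I = 1.8598 + 1.8008 + 1.7720 + 1.7437 = 7.1763
F = (S − I)·e^(rT) = (106.50 − 7.1763) · e^(0.0967·13/12)
= 99.3237 · e^0.104758 = 99.3237 × 1.110442 = CHF 110.29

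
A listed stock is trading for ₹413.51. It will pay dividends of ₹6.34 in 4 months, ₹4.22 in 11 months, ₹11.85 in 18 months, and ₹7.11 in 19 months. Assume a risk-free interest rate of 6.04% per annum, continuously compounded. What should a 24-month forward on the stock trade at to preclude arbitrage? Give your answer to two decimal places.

₹435.58

PV(dividends) I = 6.34·e^(−0.0604·4/12) + 4.22·e^(−0.0604·11/12) + 11.85·e^(−0.0604·18/12) + 7.11·e^(−0.0604·19/12)
I = 6.2136 + 3.9927 + 10.8236 + 6.4615 = 27.4914
F = (S − I)·e^(rT) = (413.51 − 27.4914) · e^(0.0604·24/12)
= 386.0186 · e^0.120800 = 386.0186 × 1.128399 = ₹435.58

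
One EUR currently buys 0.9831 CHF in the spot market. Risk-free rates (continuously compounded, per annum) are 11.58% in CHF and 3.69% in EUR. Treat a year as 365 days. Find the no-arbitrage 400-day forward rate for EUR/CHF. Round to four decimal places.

1.0719

F = S·e^((r_CHF − r_EUR)T) = 0.9831 · e^((0.1158 − 0.0369) × 400/365)
= 0.9831 · e^0.086466 = 0.9831 × 1.090314
F = 1.0719 CHF per EUR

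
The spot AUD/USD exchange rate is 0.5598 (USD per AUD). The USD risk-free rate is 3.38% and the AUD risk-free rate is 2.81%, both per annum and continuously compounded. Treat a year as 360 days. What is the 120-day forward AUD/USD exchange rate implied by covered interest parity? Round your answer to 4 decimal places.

F = S·e^((r_USD − r_AUD)T) = 0.5598 · e^((0.0338 − 0.0281) × 120/360)
= 0.5598 · e^0.001900 = 0.5598 × 1.001902
F = 0.5609 USD per AUD

0.5609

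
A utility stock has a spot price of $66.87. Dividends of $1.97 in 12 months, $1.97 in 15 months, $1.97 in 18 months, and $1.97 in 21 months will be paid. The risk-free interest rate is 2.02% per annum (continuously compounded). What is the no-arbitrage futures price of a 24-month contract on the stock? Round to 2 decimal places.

$61.65

PV(dividends) I = 1.97·e^(−0.0202·12/12) + 1.97·e^(−0.0202·15/12) + 1.97·e^(−0.0202·18/12) + 1.97·e^(−0.0202·21/12)
I = 1.9306 + 1.9209 + 1.9112 + 1.9016 = 7.6643
F = (S − I)·e^(rT) = (66.87 − 7.6643) · e^(0.0202·24/12)
= 59.2057 · e^0.040400 = 59.2057 × 1.041227 = $61.65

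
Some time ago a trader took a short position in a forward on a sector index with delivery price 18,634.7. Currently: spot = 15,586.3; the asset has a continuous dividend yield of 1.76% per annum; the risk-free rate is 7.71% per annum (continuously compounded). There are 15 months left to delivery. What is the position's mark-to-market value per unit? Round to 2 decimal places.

1675.46

Current fair forward for the remaining 15 months: F = S·e^((r − q)·T), (r − q) = 0.0771 − 0.0176 = 0.0595
F = 15586.3 · e^(0.0595 × 15/12) = 15586.3 × 1.07721068 = 16789.7288
Value of long forward = (F − K)·e^(−rT) = (16789.7288 − 18634.7) · e^(−0.0771·15/12)
= -1844.9712 × 0.90812341 = -1675.46
Short position value = −(long value) = 1675.46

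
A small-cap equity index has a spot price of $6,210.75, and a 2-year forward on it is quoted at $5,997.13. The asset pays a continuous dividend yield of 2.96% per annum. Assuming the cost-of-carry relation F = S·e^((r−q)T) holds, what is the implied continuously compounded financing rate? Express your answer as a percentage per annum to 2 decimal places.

From F = S·e^((r−q)T): (r − q) = ln(F/S)/T
ln(5997.13/6210.75) = ln(0.965605) = -0.035000
(r − q) = -0.035000 / (2) = -0.017500
r = ln(F/S)/T + q = -0.017500 + 0.0296 = 0.012100
r = 1.21%

1.21%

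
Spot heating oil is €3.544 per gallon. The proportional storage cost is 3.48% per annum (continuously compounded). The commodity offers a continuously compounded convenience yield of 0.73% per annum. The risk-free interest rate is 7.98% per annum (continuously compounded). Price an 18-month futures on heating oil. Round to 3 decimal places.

€4.163 per gallon

Net carry = r + u − y = 0.0798 + 0.0348 − 0.0073 = 0.1073
F = S·e^((r+u−y)T) = 3.544 · e^(0.1073 × 18/12) = 3.544 · e^0.160950
= 3.544 × 1.174626 = €4.163 per gallon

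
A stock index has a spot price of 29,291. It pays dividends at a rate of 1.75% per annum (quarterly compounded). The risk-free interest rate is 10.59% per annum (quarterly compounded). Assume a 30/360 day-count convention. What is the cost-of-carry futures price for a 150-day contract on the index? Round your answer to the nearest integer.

F = S · (1+r/4)^(4T) / (1+q/4)^(4T)
= 29291 × 1.044513 / 1.007302 = 29291 × 1.036941
F = 30,373

30,373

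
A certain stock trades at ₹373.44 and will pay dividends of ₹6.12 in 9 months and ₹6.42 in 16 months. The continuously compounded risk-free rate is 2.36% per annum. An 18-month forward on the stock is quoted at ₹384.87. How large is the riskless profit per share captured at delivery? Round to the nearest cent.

₹10.65 per share

PV(dividends) I = 6.12·e^(−0.0236·9/12) + 6.42·e^(−0.0236·16/12) = 12.2338
Fair forward F* = (S − I)·e^(rT) = (373.44 − 12.2338)·e^0.035400 = 361.2062 × 1.036034 = 374.2219
Market ₹384.87 > fair 374.2219: forward overpriced → cash-and-carry (borrow at r, buy the stock and collect the dividends, short the forward).
Profit at T = |F_mkt − F*| = |384.87 − 374.2219| = ₹10.65 per share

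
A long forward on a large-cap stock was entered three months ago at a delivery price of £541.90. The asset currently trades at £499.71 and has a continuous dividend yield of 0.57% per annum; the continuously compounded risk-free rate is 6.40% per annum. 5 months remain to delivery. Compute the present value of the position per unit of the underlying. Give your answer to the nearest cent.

-£29.12

Current fair forward for the remaining 5 months: F = S·e^((r − q)·T), (r − q) = 0.0640 − 0.0057 = 0.0583
F = 499.71 · e^(0.0583 × 5/12) = 499.71 × 1.024589 = 511.9974
Value of long forward = (F − K)·e^(−rT) = (511.9974 − 541.90) · e^(−0.0640·5/12)
= -29.9026 × 0.973686 = -29.12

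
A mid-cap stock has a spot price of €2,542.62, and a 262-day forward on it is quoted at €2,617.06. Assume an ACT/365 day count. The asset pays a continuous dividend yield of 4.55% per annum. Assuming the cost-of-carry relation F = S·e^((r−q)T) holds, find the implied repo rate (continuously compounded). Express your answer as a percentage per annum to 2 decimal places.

8.57%

From F = S·e^((r−q)T): (r − q) = ln(F/S)/T
ln(2617.06/2542.62) = ln(1.029277) = 0.028857
(r − q) = 0.028857 / (262/365) = 0.040202
r = ln(F/S)/T + q = 0.040202 + 0.0455 = 0.085702
r = 8.57%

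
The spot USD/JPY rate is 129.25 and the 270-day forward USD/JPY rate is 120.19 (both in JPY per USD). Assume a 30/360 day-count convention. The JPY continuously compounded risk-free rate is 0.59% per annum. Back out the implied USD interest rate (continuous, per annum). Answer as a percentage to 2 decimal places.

F = S·e^((r_JPY − r_USD)T) ⇒ r_USD = r_JPY − ln(F/S)/T
ln(120.19/129.25) = -0.072675; /(270/360) = -0.096900
r_USD = 0.0059 + 0.096900 = 0.102800
r_USD = 10.28%

10.28%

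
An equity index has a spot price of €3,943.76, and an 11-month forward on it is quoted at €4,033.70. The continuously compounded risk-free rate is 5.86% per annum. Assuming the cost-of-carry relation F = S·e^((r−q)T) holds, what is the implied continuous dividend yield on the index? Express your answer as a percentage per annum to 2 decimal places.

3.40%

From F = S·e^((r−q)T): (r − q) = ln(F/S)/T
ln(4033.70/3943.76) = ln(1.022806) = 0.022550
(r − q) = 0.022550 / (11/12) = 0.024600
q = r − ln(F/S)/T = 0.0586 − 0.024600 = 0.034000
q = 3.40%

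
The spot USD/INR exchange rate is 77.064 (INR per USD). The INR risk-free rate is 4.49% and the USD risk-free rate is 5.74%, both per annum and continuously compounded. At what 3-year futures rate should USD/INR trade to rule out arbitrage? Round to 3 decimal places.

F = S·e^((r_INR − r_USD)T) = 77.064 · e^((0.0449 − 0.0574) × 3)
= 77.064 · e^-0.037500 = 77.064 × 0.963194
F = 74.228 INR per USD

74.228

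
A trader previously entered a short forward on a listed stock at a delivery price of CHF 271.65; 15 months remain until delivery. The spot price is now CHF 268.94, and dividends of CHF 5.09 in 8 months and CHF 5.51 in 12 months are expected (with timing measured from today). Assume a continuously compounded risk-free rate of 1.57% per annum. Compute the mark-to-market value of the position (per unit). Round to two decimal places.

CHF 7.89

PV(remaining dividends) I = 5.09·e^(−0.0157·8/12) + 5.51·e^(−0.0157·12/12) = 10.4612
Current forward F = (S − I)·e^(rT) = (268.94 − 10.4612)·e^(0.0157·15/12) = 258.4788 × 1.019819 = 263.6016
Value (long) = (F − K)·e^(−rT) = (263.6016 − 271.65) × 0.980566 = -7.8920
Short position value = −(long value) = CHF 7.89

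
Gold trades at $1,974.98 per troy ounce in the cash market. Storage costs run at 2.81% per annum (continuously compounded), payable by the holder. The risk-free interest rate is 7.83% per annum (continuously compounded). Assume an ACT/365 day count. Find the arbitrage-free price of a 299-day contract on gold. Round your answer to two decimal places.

Net carry = r + u − y = 0.0783 + 0.0281 − 0.0000 = 0.1064
F = S·e^((r+u−y)T) = 1974.98 · e^(0.1064 × 299/365) = 1974.98 · e^0.08716055
= 1974.98 × 1.09107184 = $2,154.85 per troy ounce

$2,154.85 per troy ounce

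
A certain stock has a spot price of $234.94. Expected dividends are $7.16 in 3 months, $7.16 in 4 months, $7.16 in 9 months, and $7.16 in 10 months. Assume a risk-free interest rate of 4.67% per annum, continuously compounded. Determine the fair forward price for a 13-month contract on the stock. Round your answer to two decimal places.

PV(dividends) I = 7.16·e^(−0.0467·3/12) + 7.16·e^(−0.0467·4/12) + 7.16·e^(−0.0467·9/12) + 7.16·e^(−0.0467·10/12)
I = 7.0769 + 7.0494 + 6.9136 + 6.8867 = 27.9266
F = (S − I)·e^(rT) = (234.94 − 27.9266) · e^(0.0467·13/12)
= 207.0134 · e^0.050592 = 207.0134 × 1.051894 = $217.76

$217.76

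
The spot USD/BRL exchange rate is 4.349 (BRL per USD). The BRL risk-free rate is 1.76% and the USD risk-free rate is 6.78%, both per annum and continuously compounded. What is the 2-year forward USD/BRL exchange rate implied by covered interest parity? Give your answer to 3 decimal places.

F = S·e^((r_BRL − r_USD)T) = 4.349 · e^((0.0176 − 0.0678) × 2)
= 4.349 · e^-0.100400 = 4.349 × 0.904476
F = 3.934 BRL per USD

3.934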